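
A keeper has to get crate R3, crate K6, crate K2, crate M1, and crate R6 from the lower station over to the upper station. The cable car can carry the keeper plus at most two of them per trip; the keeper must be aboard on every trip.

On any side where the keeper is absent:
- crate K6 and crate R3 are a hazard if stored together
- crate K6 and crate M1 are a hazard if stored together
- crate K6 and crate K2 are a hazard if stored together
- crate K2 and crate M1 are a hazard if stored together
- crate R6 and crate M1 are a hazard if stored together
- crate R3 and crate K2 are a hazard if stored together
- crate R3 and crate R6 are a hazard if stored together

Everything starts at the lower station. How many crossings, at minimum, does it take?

impossible

Whatever the first load, the items left behind include a forbidden pair without the keeper. No opening move is safe, so no plan exists.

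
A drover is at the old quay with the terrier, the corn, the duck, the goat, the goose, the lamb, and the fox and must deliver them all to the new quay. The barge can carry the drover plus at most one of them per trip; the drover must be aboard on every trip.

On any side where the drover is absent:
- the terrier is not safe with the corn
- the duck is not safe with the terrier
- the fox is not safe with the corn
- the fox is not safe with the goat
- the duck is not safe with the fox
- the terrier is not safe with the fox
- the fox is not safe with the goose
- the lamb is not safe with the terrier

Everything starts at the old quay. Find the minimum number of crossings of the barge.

Whatever the first load, the items left behind include a forbidden pair without the drover. No opening move is safe, so no plan exists.

impossible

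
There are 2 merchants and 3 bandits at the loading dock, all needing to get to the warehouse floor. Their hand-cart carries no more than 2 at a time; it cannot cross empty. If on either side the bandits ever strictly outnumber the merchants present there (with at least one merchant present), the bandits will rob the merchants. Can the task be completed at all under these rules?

The bandits already outnumber the merchants at the loading dock before anyone moves, so the starting position itself is disallowed.

No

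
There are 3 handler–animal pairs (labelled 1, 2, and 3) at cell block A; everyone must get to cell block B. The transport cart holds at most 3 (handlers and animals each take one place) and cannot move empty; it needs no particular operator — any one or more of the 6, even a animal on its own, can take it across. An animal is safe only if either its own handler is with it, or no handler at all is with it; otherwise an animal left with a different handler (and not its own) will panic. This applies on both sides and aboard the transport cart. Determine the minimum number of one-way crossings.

5

Counting alone: each trip to cell block B takes at most 3 across and each return brings at least 1 back, so after t trips out (and t−1 returns) at most 3t − (t−1) of the 6 are across; that first reaches 6 at t = 3, so at least 5 crossings are needed.
The plan below uses exactly 5 crossings, so it is optimal:
1. animal 1 and handler 1 cross → cell block B.
2. handler 1 crosses ← cell block A.
3. handler 1, handler 2, and handler 3 cross → cell block B.
4. animal 1 crosses ← cell block A.
5. animal 1, animal 2, and animal 3 cross → cell block B.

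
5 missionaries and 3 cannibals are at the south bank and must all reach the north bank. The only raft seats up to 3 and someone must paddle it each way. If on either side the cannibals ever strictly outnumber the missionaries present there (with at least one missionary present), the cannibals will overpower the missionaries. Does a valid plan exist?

1. 2 cannibals → the north bank.  (the south bank: 5M 1C; the north bank: 0M 2C)
2. 1 cannibal ← the south bank.  (the south bank: 5M 2C; the north bank: 0M 1C)
3. 2 missionaries and 1 cannibal → the north bank.  (the south bank: 3M 1C; the north bank: 2M 2C)
4. 1 cannibal ← the south bank.  (the south bank: 3M 2C; the north bank: 2M 1C)
5. 1 missionary and 2 cannibals → the north bank.  (the south bank: 2M 0C; the north bank: 3M 3C)
6. 1 cannibal ← the south bank.  (the south bank: 2M 1C; the north bank: 3M 2C)
7. 2 missionaries and 1 cannibal → the north bank.  (the south bank: 0M 0C; the north bank: 5M 3C)

Yes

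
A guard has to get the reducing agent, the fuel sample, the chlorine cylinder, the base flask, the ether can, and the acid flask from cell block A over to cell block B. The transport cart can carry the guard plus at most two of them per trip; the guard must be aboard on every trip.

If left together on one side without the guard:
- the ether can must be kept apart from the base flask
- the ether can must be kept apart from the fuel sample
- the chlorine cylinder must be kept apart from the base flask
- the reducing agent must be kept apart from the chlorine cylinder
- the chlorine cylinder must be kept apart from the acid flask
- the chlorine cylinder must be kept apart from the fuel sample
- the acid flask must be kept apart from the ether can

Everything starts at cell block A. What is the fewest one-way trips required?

Counting alone: the guard can take at most 2 across per trip to cell block B, so moving all 6 needs at least 3 loaded trips out, with a return between consecutive ones — at least 5 crossings.
The safety rule pushes this higher. Following every safe sequence of crossings, the most of the 6 that can be at cell block B as the transport cart arrives there on crossing 5 is 4 — never all 6.
So no plan with fewer than 7 crossings exists, and this one achieves 7:
1. Guard goes to cell block B with the chlorine cylinder and the ether can.  [cell block A: the acid flask, the base flask, the fuel sample, the reducing agent | cell block B: the chlorine cylinder, the ether can]
2. Guard goes back to cell block A alone.  [cell block A: the acid flask, the base flask, the fuel sample, the reducing agent | cell block B: the chlorine cylinder, the ether can]
3. Guard goes to cell block B with the fuel sample and the reducing agent.  [cell block A: the acid flask, the base flask | cell block B: the chlorine cylinder, the ether can, the fuel sample, the reducing agent]
4. Guard goes back to cell block A with the chlorine cylinder and the ether can.  [cell block A: the acid flask, the base flask, the chlorine cylinder, the ether can | cell block B: the fuel sample, the reducing agent]
5. Guard goes to cell block B with the acid flask and the base flask.  [cell block A: the chlorine cylinder, the ether can | cell block B: the acid flask, the base flask, the fuel sample, the reducing agent]
6. Guard goes back to cell block A alone.  [cell block A: the chlorine cylinder, the ether can | cell block B: the acid flask, the base flask, the fuel sample, the reducing agent]
7. Guard goes to cell block B with the chlorine cylinder and the ether can.  [cell block A: — | cell block B: the acid flask, the base flask, the chlorine cylinder, the ether can, the fuel sample, the reducing agent]

7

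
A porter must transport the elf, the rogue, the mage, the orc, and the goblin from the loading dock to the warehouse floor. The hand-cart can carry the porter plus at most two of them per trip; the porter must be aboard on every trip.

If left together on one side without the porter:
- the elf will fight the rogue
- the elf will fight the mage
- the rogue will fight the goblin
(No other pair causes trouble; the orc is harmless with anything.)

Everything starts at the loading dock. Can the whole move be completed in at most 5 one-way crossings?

Yes

Yes — this plan uses 5 crossings (≤ 5):
1. Porter goes to the warehouse floor with the elf and the rogue.  [the loading dock: the goblin, the mage, the orc | the warehouse floor: the elf, the rogue]
2. Porter goes back to the loading dock with the elf.  [the loading dock: the elf, the goblin, the mage, the orc | the warehouse floor: the rogue]
3. Porter goes to the warehouse floor with the mage and the orc.  [the loading dock: the elf, the goblin | the warehouse floor: the mage, the orc, the rogue]
4. Porter goes back to the loading dock alone.  [the loading dock: the elf, the goblin | the warehouse floor: the mage, the orc, the rogue]
5. Porter goes to the warehouse floor with the elf and the goblin.  [the loading dock: — | the warehouse floor: the elf, the goblin, the mage, the orc, the rogue]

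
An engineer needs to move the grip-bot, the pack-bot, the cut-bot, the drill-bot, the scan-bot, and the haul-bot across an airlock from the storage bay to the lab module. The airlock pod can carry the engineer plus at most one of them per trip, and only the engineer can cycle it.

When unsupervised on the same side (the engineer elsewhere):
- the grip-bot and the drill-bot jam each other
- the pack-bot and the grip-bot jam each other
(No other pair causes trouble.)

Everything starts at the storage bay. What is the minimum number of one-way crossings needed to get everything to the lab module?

13

Counting alone: the engineer can take at most 1 across per trip to the lab module, so moving all 6 needs at least 6 loaded trips out, with a return between consecutive ones — at least 11 crossings.
The safety rule pushes this higher. Following every safe sequence of crossings, the most of the 6 that can be at the lab module as the airlock pod arrives there on crossing 11 is 5 — never all 6.
So no plan with fewer than 13 crossings exists, and this one achieves 13:
1. Engineer goes to the lab module with the grip-bot.
2. Engineer goes back to the storage bay alone.
3. Engineer goes to the lab module with the pack-bot.
4. Engineer goes back to the storage bay with the grip-bot.
5. Engineer goes to the lab module with the drill-bot.
6. Engineer goes back to the storage bay alone.
7. Engineer goes to the lab module with the cut-bot.
8. Engineer goes back to the storage bay alone.
9. Engineer goes to the lab module with the scan-bot.
10. Engineer goes back to the storage bay alone.
11. Engineer goes to the lab module with the haul-bot.
12. Engineer goes back to the storage bay alone.
13. Engineer goes to the lab module with the grip-bot.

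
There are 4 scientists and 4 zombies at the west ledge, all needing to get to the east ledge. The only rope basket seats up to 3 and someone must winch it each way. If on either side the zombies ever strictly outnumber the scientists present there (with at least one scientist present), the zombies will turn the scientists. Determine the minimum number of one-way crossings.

Counting alone: each trip to the east ledge takes at most 3 across and each return brings at least 1 back, so after t trips out (and t−1 returns) at most 3t − (t−1) of the 8 are across; that first reaches 8 at t = 4, so at least 7 crossings are needed.
The safety rule pushes this higher. Following every safe sequence of crossings, the most of the 8 that can be at the east ledge as the rope basket arrives there on crossing 7 is 7 — never all 8.
So no plan with fewer than 9 crossings exists, and this one achieves 9:
1. 2 zombies → the east ledge.  (the west ledge: 4S 2Z; the east ledge: 0S 2Z)
2. 1 zombie ← the west ledge.  (the west ledge: 4S 3Z; the east ledge: 0S 1Z)
3. 3 zombies → the east ledge.  (the west ledge: 4S 0Z; the east ledge: 0S 4Z)
4. 1 zombie ← the west ledge.  (the west ledge: 4S 1Z; the east ledge: 0S 3Z)
5. 3 scientists → the east ledge.  (the west ledge: 1S 1Z; the east ledge: 3S 3Z)
6. 1 scientist and 1 zombie ← the west ledge.  (the west ledge: 2S 2Z; the east ledge: 2S 2Z)
7. 2 scientists → the east ledge.  (the west ledge: 0S 2Z; the east ledge: 4S 2Z)
8. 1 zombie ← the west ledge.  (the west ledge: 0S 3Z; the east ledge: 4S 1Z)
9. 3 zombies → the east ledge.  (the west ledge: 0S 0Z; the east ledge: 4S 4Z)

9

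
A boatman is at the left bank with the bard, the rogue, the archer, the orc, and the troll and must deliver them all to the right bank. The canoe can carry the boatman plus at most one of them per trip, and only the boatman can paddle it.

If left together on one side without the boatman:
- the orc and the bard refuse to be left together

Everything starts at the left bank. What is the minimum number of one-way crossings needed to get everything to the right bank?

9

Counting alone: the boatman can take at most 1 across per trip to the right bank, so moving all 5 needs at least 5 loaded trips out, with a return between consecutive ones — at least 9 crossings.
The plan below uses exactly 9 crossings, so it is optimal:
1. Boatman goes to the right bank with the bard.
2. Boatman goes back to the left bank alone.
3. Boatman goes to the right bank with the rogue.
4. Boatman goes back to the left bank alone.
5. Boatman goes to the right bank with the archer.
6. Boatman goes back to the left bank alone.
7. Boatman goes to the right bank with the troll.
8. Boatman goes back to the left bank alone.
9. Boatman goes to the right bank with the orc.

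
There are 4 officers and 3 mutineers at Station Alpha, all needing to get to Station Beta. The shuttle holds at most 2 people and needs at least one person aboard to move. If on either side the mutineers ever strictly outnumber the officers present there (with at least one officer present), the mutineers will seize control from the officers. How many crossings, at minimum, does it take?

11

Counting alone: each trip to Station Beta takes at most 2 across and each return brings at least 1 back, so after t trips out (and t−1 returns) at most 2t − (t−1) of the 7 are across; that first reaches 7 at t = 6, so at least 11 crossings are needed.
The plan below uses exactly 11 crossings, so it is optimal:
1. 2 mutineers → Station Beta.  (Station Alpha: 4O 1M; Station Beta: 0O 2M)
2. 1 mutineer ← Station Alpha.  (Station Alpha: 4O 2M; Station Beta: 0O 1M)
3. 2 mutineers → Station Beta.  (Station Alpha: 4O 0M; Station Beta: 0O 3M)
4. 1 mutineer ← Station Alpha.  (Station Alpha: 4O 1M; Station Beta: 0O 2M)
5. 2 officers → Station Beta.  (Station Alpha: 2O 1M; Station Beta: 2O 2M)
6. 1 mutineer ← Station Alpha.  (Station Alpha: 2O 2M; Station Beta: 2O 1M)
7. 1 officer and 1 mutineer → Station Beta.  (Station Alpha: 1O 1M; Station Beta: 3O 2M)
8. 1 officer ← Station Alpha.  (Station Alpha: 2O 1M; Station Beta: 2O 2M)
9. 1 officer and 1 mutineer → Station Beta.  (Station Alpha: 1O 0M; Station Beta: 3O 3M)
10. 1 mutineer ← Station Alpha.  (Station Alpha: 1O 1M; Station Beta: 3O 2M)
11. 1 officer and 1 mutineer → Station Beta.  (Station Alpha: 0O 0M; Station Beta: 4O 3M)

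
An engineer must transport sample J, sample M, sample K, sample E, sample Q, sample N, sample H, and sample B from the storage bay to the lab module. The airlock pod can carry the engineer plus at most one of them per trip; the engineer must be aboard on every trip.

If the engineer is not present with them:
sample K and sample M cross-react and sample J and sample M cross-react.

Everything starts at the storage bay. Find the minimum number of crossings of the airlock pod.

Counting alone: the engineer can take at most 1 across per trip to the lab module, so moving all 8 needs at least 8 loaded trips out, with a return between consecutive ones — at least 15 crossings.
The safety rule pushes this higher. Following every safe sequence of crossings, the most of the 8 that can be at the lab module as the airlock pod arrives there on crossing 15 is 7 — never all 8.
So no plan with fewer than 17 crossings exists, and this one achieves 17:
1. Engineer goes to the lab module with sample M.
2. Engineer goes back to the storage bay alone.
3. Engineer goes to the lab module with sample J.
4. Engineer goes back to the storage bay with sample M.
5. Engineer goes to the lab module with sample K.
6. Engineer goes back to the storage bay alone.
7. Engineer goes to the lab module with sample E.
8. Engineer goes back to the storage bay alone.
9. Engineer goes to the lab module with sample Q.
10. Engineer goes back to the storage bay alone.
11. Engineer goes to the lab module with sample N.
12. Engineer goes back to the storage bay alone.
13. Engineer goes to the lab module with sample H.
14. Engineer goes back to the storage bay alone.
15. Engineer goes to the lab module with sample B.
16. Engineer goes back to the storage bay alone.
17. Engineer goes to the lab module with sample M.

17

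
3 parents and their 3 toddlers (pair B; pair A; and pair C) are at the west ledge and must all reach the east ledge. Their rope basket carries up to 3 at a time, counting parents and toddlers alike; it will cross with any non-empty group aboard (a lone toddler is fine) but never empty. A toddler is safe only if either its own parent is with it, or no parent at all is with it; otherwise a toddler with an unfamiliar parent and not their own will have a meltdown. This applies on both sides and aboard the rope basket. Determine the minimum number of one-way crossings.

5

Counting alone: each trip to the east ledge takes at most 3 across and each return brings at least 1 back, so after t trips out (and t−1 returns) at most 3t − (t−1) of the 6 are across; that first reaches 6 at t = 3, so at least 5 crossings are needed.
The plan below uses exactly 5 crossings, so it is optimal:
1. parent B and toddler B cross → the east ledge.
2. parent B crosses ← the west ledge.
3. parent A, parent B, and parent C cross → the east ledge.
4. toddler B crosses ← the west ledge.
5. toddler A, toddler B, and toddler C cross → the east ledge.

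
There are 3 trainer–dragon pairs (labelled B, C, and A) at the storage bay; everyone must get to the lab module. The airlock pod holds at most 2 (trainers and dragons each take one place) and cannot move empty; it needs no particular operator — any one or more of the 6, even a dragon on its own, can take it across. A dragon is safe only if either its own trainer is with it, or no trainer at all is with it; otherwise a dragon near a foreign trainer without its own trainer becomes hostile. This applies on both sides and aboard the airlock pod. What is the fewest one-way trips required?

11

Counting alone: each trip to the lab module takes at most 2 across and each return brings at least 1 back, so after t trips out (and t−1 returns) at most 2t − (t−1) of the 6 are across; that first reaches 6 at t = 5, so at least 9 crossings are needed.
The safety rule pushes this higher. Following every safe sequence of crossings, the most of the 6 that can be at the lab module as the airlock pod arrives there on crossing 9 is 5 — never all 6.
So no plan with fewer than 11 crossings exists, and this one achieves 11:
1. dragon B and trainer B cross → the lab module.
2. trainer B crosses ← the storage bay.
3. dragon A and dragon C cross → the lab module.
4. dragon B crosses ← the storage bay.
5. trainer A and trainer C cross → the lab module.
6. dragon C and trainer C cross ← the storage bay.
7. trainer B and trainer C cross → the lab module.
8. dragon A crosses ← the storage bay.
9. dragon B and dragon C cross → the lab module.
10. trainer A crosses ← the storage bay.
11. dragon A and trainer A cross → the lab module.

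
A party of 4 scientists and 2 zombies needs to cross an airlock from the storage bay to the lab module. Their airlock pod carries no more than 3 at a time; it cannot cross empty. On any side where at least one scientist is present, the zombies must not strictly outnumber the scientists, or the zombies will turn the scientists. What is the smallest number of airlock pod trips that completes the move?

5

Counting alone: each trip to the lab module takes at most 3 across and each return brings at least 1 back, so after t trips out (and t−1 returns) at most 3t − (t−1) of the 6 are across; that first reaches 6 at t = 3, so at least 5 crossings are needed.
The plan below uses exactly 5 crossings, so it is optimal:
1. 2 zombies → the lab module.  (the storage bay: 4S 0Z; the lab module: 0S 2Z)
2. 1 zombie ← the storage bay.  (the storage bay: 4S 1Z; the lab module: 0S 1Z)
3. 2 scientists and 1 zombie → the lab module.  (the storage bay: 2S 0Z; the lab module: 2S 2Z)
4. 1 zombie ← the storage bay.  (the storage bay: 2S 1Z; the lab module: 2S 1Z)
5. 2 scientists and 1 zombie → the lab module.  (the storage bay: 0S 0Z; the lab module: 4S 2Z)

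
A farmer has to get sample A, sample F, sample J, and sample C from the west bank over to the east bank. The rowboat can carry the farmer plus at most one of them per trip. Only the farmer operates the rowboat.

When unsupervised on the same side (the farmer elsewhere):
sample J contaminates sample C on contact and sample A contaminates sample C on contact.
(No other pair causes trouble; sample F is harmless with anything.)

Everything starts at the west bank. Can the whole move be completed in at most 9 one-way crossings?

Yes

Yes — this plan uses 9 crossings (≤ 9):
1. Farmer goes to the east bank with sample C.  [the west bank: sample A, sample F, sample J | the east bank: sample C]
2. Farmer goes back to the west bank alone.  [the west bank: sample A, sample F, sample J | the east bank: sample C]
3. Farmer goes to the east bank with sample A.  [the west bank: sample F, sample J | the east bank: sample A, sample C]
4. Farmer goes back to the west bank with sample C.  [the west bank: sample C, sample F, sample J | the east bank: sample A]
5. Farmer goes to the east bank with sample J.  [the west bank: sample C, sample F | the east bank: sample A, sample J]
6. Farmer goes back to the west bank alone.  [the west bank: sample C, sample F | the east bank: sample A, sample J]
7. Farmer goes to the east bank with sample F.  [the west bank: sample C | the east bank: sample A, sample F, sample J]
8. Farmer goes back to the west bank alone.  [the west bank: sample C | the east bank: sample A, sample F, sample J]
9. Farmer goes to the east bank with sample C.  [the west bank: — | the east bank: sample A, sample C, sample F, sample J]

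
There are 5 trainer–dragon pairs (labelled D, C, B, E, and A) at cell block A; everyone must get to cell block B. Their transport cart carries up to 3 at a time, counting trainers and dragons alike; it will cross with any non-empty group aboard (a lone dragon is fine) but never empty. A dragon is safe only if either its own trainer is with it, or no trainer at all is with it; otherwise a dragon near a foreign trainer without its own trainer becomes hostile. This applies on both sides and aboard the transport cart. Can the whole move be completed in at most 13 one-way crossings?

Yes — this plan uses 11 crossings (≤ 13):
1. dragon D and trainer D cross → cell block B.
2. trainer D crosses ← cell block A.
3. dragon B, dragon C, and dragon E cross → cell block B.
4. dragon D crosses ← cell block A.
5. trainer B, trainer C, and trainer E cross → cell block B.
6. dragon C and trainer C cross ← cell block A.
7. trainer A, trainer C, and trainer D cross → cell block B.
8. dragon B crosses ← cell block A.
9. dragon C and dragon D cross → cell block B.
10. dragon D crosses ← cell block A.
11. dragon A, dragon B, and dragon D cross → cell block B.

Yes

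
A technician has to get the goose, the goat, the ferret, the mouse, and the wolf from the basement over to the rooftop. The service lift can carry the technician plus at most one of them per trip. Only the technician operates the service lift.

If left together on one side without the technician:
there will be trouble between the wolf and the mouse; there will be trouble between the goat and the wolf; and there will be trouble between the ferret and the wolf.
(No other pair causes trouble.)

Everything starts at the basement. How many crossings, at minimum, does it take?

Following every safe sequence of crossings from the start, the most of the 5 that can be at the rooftop as the service lift arrives there on crossings 1, 3, 5 is 1, 2, 3 respectively; the best ever achieved is 3 of 5.
From crossing 7 on, no configuration arises that was not already reachable earlier: only 18 distinct safe configurations (who is on which side, and where the service lift is) can ever be reached, none of them has everyone across, and every continuation just revisits them. So no valid plan exists.

impossible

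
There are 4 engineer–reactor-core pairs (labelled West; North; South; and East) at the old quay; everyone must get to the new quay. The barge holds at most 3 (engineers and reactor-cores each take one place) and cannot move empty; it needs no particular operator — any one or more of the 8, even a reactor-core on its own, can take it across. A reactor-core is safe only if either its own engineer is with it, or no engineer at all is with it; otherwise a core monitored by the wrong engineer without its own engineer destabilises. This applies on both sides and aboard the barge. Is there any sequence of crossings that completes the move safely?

Yes

1. engineer West and reactor-core West cross → the new quay.
2. engineer West crosses ← the old quay.
3. engineer North, engineer West, and reactor-core North cross → the new quay.
4. engineer West and reactor-core West cross ← the old quay.
5. engineer East, engineer South, and engineer West cross → the new quay.
6. reactor-core North crosses ← the old quay.
7. reactor-core North and reactor-core West cross → the new quay.
8. reactor-core West crosses ← the old quay.
9. reactor-core East, reactor-core South, and reactor-core West cross → the new quay.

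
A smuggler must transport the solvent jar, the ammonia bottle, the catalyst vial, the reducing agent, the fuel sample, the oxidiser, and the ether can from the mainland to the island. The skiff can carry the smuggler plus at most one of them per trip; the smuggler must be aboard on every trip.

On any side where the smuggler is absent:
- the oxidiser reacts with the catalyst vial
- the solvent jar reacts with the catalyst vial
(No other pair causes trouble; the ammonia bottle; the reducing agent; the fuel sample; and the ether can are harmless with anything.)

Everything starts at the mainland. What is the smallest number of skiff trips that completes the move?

Counting alone: the smuggler can take at most 1 across per trip to the island, so moving all 7 needs at least 7 loaded trips out, with a return between consecutive ones — at least 13 crossings.
The safety rule pushes this higher. Following every safe sequence of crossings, the most of the 7 that can be at the island as the skiff arrives there on crossing 13 is 6 — never all 7.
So no plan with fewer than 15 crossings exists, and this one achieves 15:
1. Smuggler goes to the island with the catalyst vial.  [the mainland: the ammonia bottle, the ether can, the fuel sample, the oxidiser, the reducing agent, the solvent jar | the island: the catalyst vial]
2. Smuggler goes back to the mainland alone.  [the mainland: the ammonia bottle, the ether can, the fuel sample, the oxidiser, the reducing agent, the solvent jar | the island: the catalyst vial]
3. Smuggler goes to the island with the solvent jar.  [the mainland: the ammonia bottle, the ether can, the fuel sample, the oxidiser, the reducing agent | the island: the catalyst vial, the solvent jar]
4. Smuggler goes back to the mainland with the catalyst vial.  [the mainland: the ammonia bottle, the catalyst vial, the ether can, the fuel sample, the oxidiser, the reducing agent | the island: the solvent jar]
5. Smuggler goes to the island with the oxidiser.  [the mainland: the ammonia bottle, the catalyst vial, the ether can, the fuel sample, the reducing agent | the island: the oxidiser, the solvent jar]
6. Smuggler goes back to the mainland alone.  [the mainland: the ammonia bottle, the catalyst vial, the ether can, the fuel sample, the reducing agent | the island: the oxidiser, the solvent jar]
7. Smuggler goes to the island with the ammonia bottle.  [the mainland: the catalyst vial, the ether can, the fuel sample, the reducing agent | the island: the ammonia bottle, the oxidiser, the solvent jar]
8. Smuggler goes back to the mainland alone.  [the mainland: the catalyst vial, the ether can, the fuel sample, the reducing agent | the island: the ammonia bottle, the oxidiser, the solvent jar]
9. Smuggler goes to the island with the reducing agent.  [the mainland: the catalyst vial, the ether can, the fuel sample | the island: the ammonia bottle, the oxidiser, the reducing agent, the solvent jar]
10. Smuggler goes back to the mainland alone.  [the mainland: the catalyst vial, the ether can, the fuel sample | the island: the ammonia bottle, the oxidiser, the reducing agent, the solvent jar]
11. Smuggler goes to the island with the fuel sample.  [the mainland: the catalyst vial, the ether can | the island: the ammonia bottle, the fuel sample, the oxidiser, the reducing agent, the solvent jar]
12. Smuggler goes back to the mainland alone.  [the mainland: the catalyst vial, the ether can | the island: the ammonia bottle, the fuel sample, the oxidiser, the reducing agent, the solvent jar]
13. Smuggler goes to the island with the ether can.  [the mainland: the catalyst vial | the island: the ammonia bottle, the ether can, the fuel sample, the oxidiser, the reducing agent, the solvent jar]
14. Smuggler goes back to the mainland alone.  [the mainland: the catalyst vial | the island: the ammonia bottle, the ether can, the fuel sample, the oxidiser, the reducing agent, the solvent jar]
15. Smuggler goes to the island with the catalyst vial.  [the mainland: — | the island: the ammonia bottle, the catalyst vial, the ether can, the fuel sample, the oxidiser, the reducing agent, the solvent jar]

15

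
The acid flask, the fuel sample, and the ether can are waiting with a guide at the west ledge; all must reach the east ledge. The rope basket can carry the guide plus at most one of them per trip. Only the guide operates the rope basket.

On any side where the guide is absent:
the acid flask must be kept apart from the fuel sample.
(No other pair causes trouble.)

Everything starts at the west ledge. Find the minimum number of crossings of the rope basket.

Counting alone: the guide can take at most 1 across per trip to the east ledge, so moving all 3 needs at least 3 loaded trips out, with a return between consecutive ones — at least 5 crossings.
The plan below uses exactly 5 crossings, so it is optimal:
1. Guide goes to the east ledge with the acid flask.  [the west ledge: the ether can, the fuel sample | the east ledge: the acid flask]
2. Guide goes back to the west ledge alone.  [the west ledge: the ether can, the fuel sample | the east ledge: the acid flask]
3. Guide goes to the east ledge with the ether can.  [the west ledge: the fuel sample | the east ledge: the acid flask, the ether can]
4. Guide goes back to the west ledge alone.  [the west ledge: the fuel sample | the east ledge: the acid flask, the ether can]
5. Guide goes to the east ledge with the fuel sample.  [the west ledge: — | the east ledge: the acid flask, the ether can, the fuel sample]

5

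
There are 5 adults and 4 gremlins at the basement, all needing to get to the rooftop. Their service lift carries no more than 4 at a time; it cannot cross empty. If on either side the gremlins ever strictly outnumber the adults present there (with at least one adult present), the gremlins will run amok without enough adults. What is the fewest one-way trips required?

Counting alone: each trip to the rooftop takes at most 4 across and each return brings at least 1 back, so after t trips out (and t−1 returns) at most 4t − (t−1) of the 9 are across; that first reaches 9 at t = 3, so at least 5 crossings are needed.
The plan below uses exactly 5 crossings, so it is optimal:
1. 3 gremlins → the rooftop.  (the basement: 5A 1G; the rooftop: 0A 3G)
2. 1 gremlin ← the basement.  (the basement: 5A 2G; the rooftop: 0A 2G)
3. 3 adults and 1 gremlin → the rooftop.  (the basement: 2A 1G; the rooftop: 3A 3G)
4. 1 gremlin ← the basement.  (the basement: 2A 2G; the rooftop: 3A 2G)
5. 2 adults and 2 gremlins → the rooftop.  (the basement: 0A 0G; the rooftop: 5A 4G)

5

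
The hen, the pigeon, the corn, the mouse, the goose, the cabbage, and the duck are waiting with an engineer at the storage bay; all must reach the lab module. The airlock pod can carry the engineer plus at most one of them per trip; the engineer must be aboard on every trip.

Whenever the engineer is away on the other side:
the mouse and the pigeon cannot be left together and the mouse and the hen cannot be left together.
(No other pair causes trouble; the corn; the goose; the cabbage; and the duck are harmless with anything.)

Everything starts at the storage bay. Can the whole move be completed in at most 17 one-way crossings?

Yes — this plan uses 15 crossings (≤ 17):
1. Engineer goes to the lab module with the mouse.  [the storage bay: the cabbage, the corn, the duck, the goose, the hen, the pigeon | the lab module: the mouse]
2. Engineer goes back to the storage bay alone.  [the storage bay: the cabbage, the corn, the duck, the goose, the hen, the pigeon | the lab module: the mouse]
3. Engineer goes to the lab module with the hen.  [the storage bay: the cabbage, the corn, the duck, the goose, the pigeon | the lab module: the hen, the mouse]
4. Engineer goes back to the storage bay with the mouse.  [the storage bay: the cabbage, the corn, the duck, the goose, the mouse, the pigeon | the lab module: the hen]
5. Engineer goes to the lab module with the pigeon.  [the storage bay: the cabbage, the corn, the duck, the goose, the mouse | the lab module: the hen, the pigeon]
6. Engineer goes back to the storage bay alone.  [the storage bay: the cabbage, the corn, the duck, the goose, the mouse | the lab module: the hen, the pigeon]
7. Engineer goes to the lab module with the corn.  [the storage bay: the cabbage, the duck, the goose, the mouse | the lab module: the corn, the hen, the pigeon]
8. Engineer goes back to the storage bay alone.  [the storage bay: the cabbage, the duck, the goose, the mouse | the lab module: the corn, the hen, the pigeon]
9. Engineer goes to the lab module with the goose.  [the storage bay: the cabbage, the duck, the mouse | the lab module: the corn, the goose, the hen, the pigeon]
10. Engineer goes back to the storage bay alone.  [the storage bay: the cabbage, the duck, the mouse | the lab module: the corn, the goose, the hen, the pigeon]
11. Engineer goes to the lab module with the cabbage.  [the storage bay: the duck, the mouse | the lab module: the cabbage, the corn, the goose, the hen, the pigeon]
12. Engineer goes back to the storage bay alone.  [the storage bay: the duck, the mouse | the lab module: the cabbage, the corn, the goose, the hen, the pigeon]
13. Engineer goes to the lab module with the duck.  [the storage bay: the mouse | the lab module: the cabbage, the corn, the duck, the goose, the hen, the pigeon]
14. Engineer goes back to the storage bay alone.  [the storage bay: the mouse | the lab module: the cabbage, the corn, the duck, the goose, the hen, the pigeon]
15. Engineer goes to the lab module with the mouse.  [the storage bay: — | the lab module: the cabbage, the corn, the duck, the goose, the hen, the mouse, the pigeon]

Yes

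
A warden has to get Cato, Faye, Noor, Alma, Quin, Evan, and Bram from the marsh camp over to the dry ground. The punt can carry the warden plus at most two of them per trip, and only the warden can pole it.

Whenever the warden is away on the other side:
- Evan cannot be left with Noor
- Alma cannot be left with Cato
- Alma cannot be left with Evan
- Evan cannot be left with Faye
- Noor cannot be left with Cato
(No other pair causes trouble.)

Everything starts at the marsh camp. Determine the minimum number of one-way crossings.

9

Counting alone: the warden can take at most 2 across per trip to the dry ground, so moving all 7 needs at least 4 loaded trips out, with a return between consecutive ones — at least 7 crossings.
The safety rule pushes this higher. Following every safe sequence of crossings, the most of the 7 that can be at the dry ground as the punt arrives there on crossing 7 is 6 — never all 7.
So no plan with fewer than 9 crossings exists, and this one achieves 9:
1. Warden goes to the dry ground with Cato and Evan.
2. Warden goes back to the marsh camp alone.
3. Warden goes to the dry ground with Faye.
4. Warden goes back to the marsh camp with Evan.
5. Warden goes to the dry ground with Alma and Noor.
6. Warden goes back to the marsh camp with Cato.
7. Warden goes to the dry ground with Bram and Quin.
8. Warden goes back to the marsh camp alone.
9. Warden goes to the dry ground with Cato and Evan.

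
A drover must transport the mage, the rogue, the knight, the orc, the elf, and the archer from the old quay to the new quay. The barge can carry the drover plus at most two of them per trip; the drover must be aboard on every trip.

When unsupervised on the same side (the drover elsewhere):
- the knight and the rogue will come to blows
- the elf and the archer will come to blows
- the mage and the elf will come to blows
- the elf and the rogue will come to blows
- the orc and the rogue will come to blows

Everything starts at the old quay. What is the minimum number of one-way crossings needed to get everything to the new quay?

Counting alone: the drover can take at most 2 across per trip to the new quay, so moving all 6 needs at least 3 loaded trips out, with a return between consecutive ones — at least 5 crossings.
The safety rule pushes this higher. Following every safe sequence of crossings, the most of the 6 that can be at the new quay as the barge arrives there on crossing 5 is 5 — never all 6.
So no plan with fewer than 7 crossings exists, and this one achieves 7:
1. Drover goes to the new quay with the elf and the rogue.  [the old quay: the archer, the knight, the mage, the orc | the new quay: the elf, the rogue]
2. Drover goes back to the old quay with the rogue.  [the old quay: the archer, the knight, the mage, the orc, the rogue | the new quay: the elf]
3. Drover goes to the new quay with the knight and the orc.  [the old quay: the archer, the mage, the rogue | the new quay: the elf, the knight, the orc]
4. Drover goes back to the old quay alone.  [the old quay: the archer, the mage, the rogue | the new quay: the elf, the knight, the orc]
5. Drover goes to the new quay with the archer and the mage.  [the old quay: the rogue | the new quay: the archer, the elf, the knight, the mage, the orc]
6. Drover goes back to the old quay with the elf.  [the old quay: the elf, the rogue | the new quay: the archer, the knight, the mage, the orc]
7. Drover goes to the new quay with the elf and the rogue.  [the old quay: — | the new quay: the archer, the elf, the knight, the mage, the orc, the rogue]

7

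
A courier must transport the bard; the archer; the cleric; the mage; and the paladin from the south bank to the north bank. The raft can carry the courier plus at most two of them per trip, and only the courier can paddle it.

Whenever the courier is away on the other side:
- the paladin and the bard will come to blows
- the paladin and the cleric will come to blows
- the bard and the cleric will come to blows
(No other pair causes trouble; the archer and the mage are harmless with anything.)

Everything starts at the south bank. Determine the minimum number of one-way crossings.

7

Counting alone: the courier can take at most 2 across per trip to the north bank, so moving all 5 needs at least 3 loaded trips out, with a return between consecutive ones — at least 5 crossings.
The safety rule pushes this higher. Following every safe sequence of crossings, the most of the 5 that can be at the north bank as the raft arrives there on crossing 5 is 4 — never all 5.
So no plan with fewer than 7 crossings exists, and this one achieves 7:
1. Courier goes to the north bank with the bard and the cleric.  [the south bank: the archer, the mage, the paladin | the north bank: the bard, the cleric]
2. Courier goes back to the south bank with the bard.  [the south bank: the archer, the bard, the mage, the paladin | the north bank: the cleric]
3. Courier goes to the north bank with the archer and the bard.  [the south bank: the mage, the paladin | the north bank: the archer, the bard, the cleric]
4. Courier goes back to the south bank with the bard.  [the south bank: the bard, the mage, the paladin | the north bank: the archer, the cleric]
5. Courier goes to the north bank with the bard and the mage.  [the south bank: the paladin | the north bank: the archer, the bard, the cleric, the mage]
6. Courier goes back to the south bank with the bard.  [the south bank: the bard, the paladin | the north bank: the archer, the cleric, the mage]
7. Courier goes to the north bank with the bard and the paladin.  [the south bank: — | the north bank: the archer, the bard, the cleric, the mage, the paladin]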